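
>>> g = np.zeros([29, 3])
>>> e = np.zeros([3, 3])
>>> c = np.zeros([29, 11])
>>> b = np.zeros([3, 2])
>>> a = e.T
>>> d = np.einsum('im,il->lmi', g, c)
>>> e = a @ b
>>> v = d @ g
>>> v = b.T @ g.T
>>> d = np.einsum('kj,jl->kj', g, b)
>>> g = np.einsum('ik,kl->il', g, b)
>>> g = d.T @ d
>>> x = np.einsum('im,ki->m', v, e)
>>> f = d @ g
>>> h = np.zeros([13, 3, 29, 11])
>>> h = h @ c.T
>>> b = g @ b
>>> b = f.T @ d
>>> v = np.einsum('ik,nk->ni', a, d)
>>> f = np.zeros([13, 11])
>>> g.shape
(3, 3)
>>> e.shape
(3, 2)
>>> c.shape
(29, 11)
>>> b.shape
(3, 3)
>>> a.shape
(3, 3)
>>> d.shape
(29, 3)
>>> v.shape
(29, 3)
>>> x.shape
(29,)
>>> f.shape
(13, 11)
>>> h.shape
(13, 3, 29, 29)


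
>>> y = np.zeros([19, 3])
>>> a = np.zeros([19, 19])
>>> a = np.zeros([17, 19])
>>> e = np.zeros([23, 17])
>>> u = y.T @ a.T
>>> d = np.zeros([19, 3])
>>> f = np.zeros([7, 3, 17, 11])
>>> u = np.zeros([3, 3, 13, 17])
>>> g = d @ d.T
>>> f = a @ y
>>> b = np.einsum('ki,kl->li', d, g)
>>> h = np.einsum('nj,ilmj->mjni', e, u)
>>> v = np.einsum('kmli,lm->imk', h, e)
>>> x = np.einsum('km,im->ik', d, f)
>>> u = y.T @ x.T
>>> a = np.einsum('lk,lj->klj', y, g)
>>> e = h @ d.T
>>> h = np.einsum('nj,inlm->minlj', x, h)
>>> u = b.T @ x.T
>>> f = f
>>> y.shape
(19, 3)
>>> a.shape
(3, 19, 19)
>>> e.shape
(13, 17, 23, 19)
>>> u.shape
(3, 17)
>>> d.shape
(19, 3)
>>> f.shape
(17, 3)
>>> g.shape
(19, 19)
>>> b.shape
(19, 3)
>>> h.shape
(3, 13, 17, 23, 19)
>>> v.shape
(3, 17, 13)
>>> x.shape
(17, 19)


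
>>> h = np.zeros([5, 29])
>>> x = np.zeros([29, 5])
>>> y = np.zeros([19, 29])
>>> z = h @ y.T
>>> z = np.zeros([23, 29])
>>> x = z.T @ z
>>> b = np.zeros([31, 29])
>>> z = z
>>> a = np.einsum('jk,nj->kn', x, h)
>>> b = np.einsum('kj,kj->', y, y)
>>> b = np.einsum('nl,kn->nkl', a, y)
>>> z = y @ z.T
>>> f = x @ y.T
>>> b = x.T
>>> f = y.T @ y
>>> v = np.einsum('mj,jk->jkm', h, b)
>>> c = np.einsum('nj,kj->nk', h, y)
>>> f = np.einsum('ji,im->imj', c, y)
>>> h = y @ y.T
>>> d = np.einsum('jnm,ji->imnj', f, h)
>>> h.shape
(19, 19)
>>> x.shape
(29, 29)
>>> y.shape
(19, 29)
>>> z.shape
(19, 23)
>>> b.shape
(29, 29)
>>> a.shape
(29, 5)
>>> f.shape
(19, 29, 5)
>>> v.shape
(29, 29, 5)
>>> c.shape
(5, 19)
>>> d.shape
(19, 5, 29, 19)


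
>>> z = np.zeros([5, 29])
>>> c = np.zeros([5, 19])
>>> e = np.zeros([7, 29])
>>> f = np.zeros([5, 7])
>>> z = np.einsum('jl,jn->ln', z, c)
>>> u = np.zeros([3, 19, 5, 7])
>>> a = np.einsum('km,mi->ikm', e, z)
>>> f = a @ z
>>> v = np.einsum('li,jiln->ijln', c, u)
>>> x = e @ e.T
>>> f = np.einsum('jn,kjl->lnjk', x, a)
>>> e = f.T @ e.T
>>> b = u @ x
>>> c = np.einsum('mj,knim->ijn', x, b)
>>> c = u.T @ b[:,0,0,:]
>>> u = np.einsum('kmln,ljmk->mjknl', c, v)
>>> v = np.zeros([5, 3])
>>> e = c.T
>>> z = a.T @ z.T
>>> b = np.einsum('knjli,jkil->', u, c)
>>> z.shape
(29, 7, 29)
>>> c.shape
(7, 5, 19, 7)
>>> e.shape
(7, 19, 5, 7)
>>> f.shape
(29, 7, 7, 19)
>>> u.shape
(5, 3, 7, 7, 19)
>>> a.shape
(19, 7, 29)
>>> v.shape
(5, 3)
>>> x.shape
(7, 7)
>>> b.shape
()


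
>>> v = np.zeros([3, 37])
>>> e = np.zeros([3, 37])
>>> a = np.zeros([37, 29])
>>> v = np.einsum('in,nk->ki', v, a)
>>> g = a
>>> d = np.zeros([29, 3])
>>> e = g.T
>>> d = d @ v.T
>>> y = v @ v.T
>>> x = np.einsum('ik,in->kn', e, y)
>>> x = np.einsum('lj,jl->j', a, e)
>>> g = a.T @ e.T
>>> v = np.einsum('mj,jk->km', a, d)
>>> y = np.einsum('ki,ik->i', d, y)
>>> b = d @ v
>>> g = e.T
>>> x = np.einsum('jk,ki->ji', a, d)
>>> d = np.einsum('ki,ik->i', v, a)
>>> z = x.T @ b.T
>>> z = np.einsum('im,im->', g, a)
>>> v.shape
(29, 37)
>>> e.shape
(29, 37)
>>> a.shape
(37, 29)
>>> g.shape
(37, 29)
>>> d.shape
(37,)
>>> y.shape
(29,)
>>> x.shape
(37, 29)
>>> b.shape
(29, 37)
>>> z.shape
()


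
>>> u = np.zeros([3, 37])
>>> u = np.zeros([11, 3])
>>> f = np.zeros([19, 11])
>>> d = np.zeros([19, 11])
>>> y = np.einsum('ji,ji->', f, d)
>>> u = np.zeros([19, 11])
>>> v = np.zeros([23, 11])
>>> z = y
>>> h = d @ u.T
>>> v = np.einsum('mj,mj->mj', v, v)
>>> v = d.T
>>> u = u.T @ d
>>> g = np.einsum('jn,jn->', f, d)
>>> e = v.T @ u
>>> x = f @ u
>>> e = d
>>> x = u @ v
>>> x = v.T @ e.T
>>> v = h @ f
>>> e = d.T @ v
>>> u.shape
(11, 11)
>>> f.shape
(19, 11)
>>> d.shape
(19, 11)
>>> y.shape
()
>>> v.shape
(19, 11)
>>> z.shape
()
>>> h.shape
(19, 19)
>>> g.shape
()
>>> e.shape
(11, 11)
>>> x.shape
(19, 19)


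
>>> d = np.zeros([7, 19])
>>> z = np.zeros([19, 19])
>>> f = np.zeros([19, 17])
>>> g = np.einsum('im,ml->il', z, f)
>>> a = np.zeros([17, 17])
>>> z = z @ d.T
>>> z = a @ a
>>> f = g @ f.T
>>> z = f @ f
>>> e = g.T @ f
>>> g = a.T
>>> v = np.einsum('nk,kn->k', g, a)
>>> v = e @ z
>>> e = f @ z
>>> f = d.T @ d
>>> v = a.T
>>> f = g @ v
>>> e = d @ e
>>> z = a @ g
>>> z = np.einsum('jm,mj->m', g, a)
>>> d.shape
(7, 19)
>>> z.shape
(17,)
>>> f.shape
(17, 17)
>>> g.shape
(17, 17)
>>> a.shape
(17, 17)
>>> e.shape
(7, 19)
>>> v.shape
(17, 17)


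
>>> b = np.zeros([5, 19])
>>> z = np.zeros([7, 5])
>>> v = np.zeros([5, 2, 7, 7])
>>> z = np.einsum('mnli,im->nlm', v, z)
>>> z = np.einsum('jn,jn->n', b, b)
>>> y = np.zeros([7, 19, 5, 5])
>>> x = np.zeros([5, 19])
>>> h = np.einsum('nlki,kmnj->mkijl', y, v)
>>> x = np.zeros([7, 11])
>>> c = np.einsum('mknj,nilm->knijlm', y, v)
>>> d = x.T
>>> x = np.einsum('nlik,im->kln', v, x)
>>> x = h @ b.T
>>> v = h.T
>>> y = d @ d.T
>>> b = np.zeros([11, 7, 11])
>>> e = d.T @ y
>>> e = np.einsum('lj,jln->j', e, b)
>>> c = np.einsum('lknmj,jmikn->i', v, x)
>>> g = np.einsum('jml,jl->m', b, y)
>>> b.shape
(11, 7, 11)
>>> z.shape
(19,)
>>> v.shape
(19, 7, 5, 5, 2)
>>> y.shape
(11, 11)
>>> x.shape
(2, 5, 5, 7, 5)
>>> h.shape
(2, 5, 5, 7, 19)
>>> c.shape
(5,)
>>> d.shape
(11, 7)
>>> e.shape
(11,)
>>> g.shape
(7,)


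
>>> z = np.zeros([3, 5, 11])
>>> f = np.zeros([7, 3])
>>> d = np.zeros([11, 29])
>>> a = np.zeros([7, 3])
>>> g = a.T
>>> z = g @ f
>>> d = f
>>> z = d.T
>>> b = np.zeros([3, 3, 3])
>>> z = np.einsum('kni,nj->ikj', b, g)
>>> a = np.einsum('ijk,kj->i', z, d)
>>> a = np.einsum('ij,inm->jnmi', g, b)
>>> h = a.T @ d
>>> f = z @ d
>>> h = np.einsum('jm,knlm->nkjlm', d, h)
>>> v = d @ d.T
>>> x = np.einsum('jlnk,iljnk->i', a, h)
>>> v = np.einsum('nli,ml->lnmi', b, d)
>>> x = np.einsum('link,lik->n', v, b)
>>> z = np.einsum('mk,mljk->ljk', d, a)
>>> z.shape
(3, 3, 3)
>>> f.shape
(3, 3, 3)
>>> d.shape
(7, 3)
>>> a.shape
(7, 3, 3, 3)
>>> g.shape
(3, 7)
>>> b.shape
(3, 3, 3)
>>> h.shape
(3, 3, 7, 3, 3)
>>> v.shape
(3, 3, 7, 3)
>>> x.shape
(7,)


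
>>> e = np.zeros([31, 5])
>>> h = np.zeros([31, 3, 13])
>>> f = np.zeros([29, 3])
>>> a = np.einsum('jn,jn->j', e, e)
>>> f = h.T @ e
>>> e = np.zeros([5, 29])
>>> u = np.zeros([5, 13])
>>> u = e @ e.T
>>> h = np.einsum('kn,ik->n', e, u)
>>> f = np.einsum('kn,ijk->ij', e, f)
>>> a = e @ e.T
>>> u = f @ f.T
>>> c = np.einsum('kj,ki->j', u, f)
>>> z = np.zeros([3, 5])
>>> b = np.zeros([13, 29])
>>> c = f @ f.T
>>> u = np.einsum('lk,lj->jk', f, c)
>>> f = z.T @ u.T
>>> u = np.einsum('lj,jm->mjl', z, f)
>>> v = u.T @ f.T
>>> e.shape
(5, 29)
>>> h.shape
(29,)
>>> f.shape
(5, 13)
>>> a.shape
(5, 5)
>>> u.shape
(13, 5, 3)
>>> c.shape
(13, 13)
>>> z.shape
(3, 5)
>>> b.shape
(13, 29)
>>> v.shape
(3, 5, 5)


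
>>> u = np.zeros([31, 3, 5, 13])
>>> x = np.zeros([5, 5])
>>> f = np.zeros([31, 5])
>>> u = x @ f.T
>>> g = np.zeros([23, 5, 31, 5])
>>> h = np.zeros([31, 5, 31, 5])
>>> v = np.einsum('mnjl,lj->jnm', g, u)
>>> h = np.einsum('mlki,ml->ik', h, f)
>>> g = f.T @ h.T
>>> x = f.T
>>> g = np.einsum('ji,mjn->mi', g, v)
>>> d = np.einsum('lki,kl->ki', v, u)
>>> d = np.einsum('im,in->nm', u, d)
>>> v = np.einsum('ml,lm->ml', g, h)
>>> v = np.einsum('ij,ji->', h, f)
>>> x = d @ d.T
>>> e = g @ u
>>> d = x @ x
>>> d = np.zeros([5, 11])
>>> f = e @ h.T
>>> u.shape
(5, 31)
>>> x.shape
(23, 23)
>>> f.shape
(31, 5)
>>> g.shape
(31, 5)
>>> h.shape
(5, 31)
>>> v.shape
()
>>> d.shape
(5, 11)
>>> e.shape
(31, 31)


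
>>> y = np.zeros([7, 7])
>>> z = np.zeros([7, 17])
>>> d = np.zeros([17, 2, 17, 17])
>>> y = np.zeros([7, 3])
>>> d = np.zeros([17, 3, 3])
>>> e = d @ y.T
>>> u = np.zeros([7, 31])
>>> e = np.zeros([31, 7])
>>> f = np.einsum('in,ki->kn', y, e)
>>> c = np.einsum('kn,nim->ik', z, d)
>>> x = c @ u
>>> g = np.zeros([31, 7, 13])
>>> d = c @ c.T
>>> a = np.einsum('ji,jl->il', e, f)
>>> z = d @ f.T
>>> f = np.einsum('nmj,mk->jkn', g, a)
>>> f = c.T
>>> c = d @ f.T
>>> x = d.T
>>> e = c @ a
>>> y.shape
(7, 3)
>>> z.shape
(3, 31)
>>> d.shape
(3, 3)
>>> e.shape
(3, 3)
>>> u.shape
(7, 31)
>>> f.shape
(7, 3)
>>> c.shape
(3, 7)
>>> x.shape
(3, 3)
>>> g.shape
(31, 7, 13)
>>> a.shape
(7, 3)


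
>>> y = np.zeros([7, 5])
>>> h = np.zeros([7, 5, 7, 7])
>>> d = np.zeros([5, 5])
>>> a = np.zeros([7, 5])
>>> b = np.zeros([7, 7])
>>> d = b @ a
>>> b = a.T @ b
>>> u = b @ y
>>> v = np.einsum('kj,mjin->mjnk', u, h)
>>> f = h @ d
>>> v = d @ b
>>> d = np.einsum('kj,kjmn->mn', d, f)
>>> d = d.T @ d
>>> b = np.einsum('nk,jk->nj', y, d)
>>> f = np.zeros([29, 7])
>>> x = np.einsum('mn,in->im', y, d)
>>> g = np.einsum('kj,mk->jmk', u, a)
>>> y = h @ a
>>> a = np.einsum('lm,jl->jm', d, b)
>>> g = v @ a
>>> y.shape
(7, 5, 7, 5)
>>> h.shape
(7, 5, 7, 7)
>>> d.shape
(5, 5)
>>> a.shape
(7, 5)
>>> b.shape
(7, 5)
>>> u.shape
(5, 5)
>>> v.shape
(7, 7)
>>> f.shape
(29, 7)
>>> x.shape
(5, 7)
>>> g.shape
(7, 5)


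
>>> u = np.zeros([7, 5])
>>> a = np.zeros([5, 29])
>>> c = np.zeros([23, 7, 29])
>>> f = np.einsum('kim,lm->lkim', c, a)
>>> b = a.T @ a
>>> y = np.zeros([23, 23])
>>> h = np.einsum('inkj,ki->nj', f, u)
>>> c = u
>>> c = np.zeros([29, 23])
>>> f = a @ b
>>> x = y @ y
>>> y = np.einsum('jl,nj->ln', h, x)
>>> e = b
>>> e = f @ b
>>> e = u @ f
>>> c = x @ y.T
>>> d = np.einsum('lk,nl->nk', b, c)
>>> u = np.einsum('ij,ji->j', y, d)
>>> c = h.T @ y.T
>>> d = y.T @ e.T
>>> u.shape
(23,)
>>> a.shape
(5, 29)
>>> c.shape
(29, 29)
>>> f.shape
(5, 29)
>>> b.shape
(29, 29)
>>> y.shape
(29, 23)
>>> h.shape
(23, 29)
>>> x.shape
(23, 23)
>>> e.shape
(7, 29)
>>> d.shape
(23, 7)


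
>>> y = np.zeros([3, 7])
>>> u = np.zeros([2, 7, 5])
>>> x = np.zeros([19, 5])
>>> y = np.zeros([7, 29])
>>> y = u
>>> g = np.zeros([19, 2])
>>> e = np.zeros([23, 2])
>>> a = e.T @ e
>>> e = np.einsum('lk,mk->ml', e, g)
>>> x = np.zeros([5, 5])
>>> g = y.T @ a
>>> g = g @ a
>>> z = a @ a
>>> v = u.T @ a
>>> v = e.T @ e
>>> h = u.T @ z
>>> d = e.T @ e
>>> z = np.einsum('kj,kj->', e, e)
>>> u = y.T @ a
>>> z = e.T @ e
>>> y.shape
(2, 7, 5)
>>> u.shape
(5, 7, 2)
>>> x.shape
(5, 5)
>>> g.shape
(5, 7, 2)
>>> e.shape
(19, 23)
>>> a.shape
(2, 2)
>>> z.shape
(23, 23)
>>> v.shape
(23, 23)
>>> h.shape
(5, 7, 2)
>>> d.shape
(23, 23)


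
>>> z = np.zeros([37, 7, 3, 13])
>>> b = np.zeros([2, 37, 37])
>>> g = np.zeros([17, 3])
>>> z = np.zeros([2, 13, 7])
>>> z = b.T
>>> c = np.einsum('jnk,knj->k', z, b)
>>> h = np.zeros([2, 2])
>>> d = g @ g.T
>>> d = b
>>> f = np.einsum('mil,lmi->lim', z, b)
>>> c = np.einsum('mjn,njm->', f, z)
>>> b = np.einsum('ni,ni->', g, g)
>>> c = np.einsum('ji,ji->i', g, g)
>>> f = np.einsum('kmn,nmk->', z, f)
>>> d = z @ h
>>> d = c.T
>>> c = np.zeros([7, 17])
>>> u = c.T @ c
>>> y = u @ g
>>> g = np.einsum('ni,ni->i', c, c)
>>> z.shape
(37, 37, 2)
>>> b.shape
()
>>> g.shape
(17,)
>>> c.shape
(7, 17)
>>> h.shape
(2, 2)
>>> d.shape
(3,)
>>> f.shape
()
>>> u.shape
(17, 17)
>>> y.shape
(17, 3)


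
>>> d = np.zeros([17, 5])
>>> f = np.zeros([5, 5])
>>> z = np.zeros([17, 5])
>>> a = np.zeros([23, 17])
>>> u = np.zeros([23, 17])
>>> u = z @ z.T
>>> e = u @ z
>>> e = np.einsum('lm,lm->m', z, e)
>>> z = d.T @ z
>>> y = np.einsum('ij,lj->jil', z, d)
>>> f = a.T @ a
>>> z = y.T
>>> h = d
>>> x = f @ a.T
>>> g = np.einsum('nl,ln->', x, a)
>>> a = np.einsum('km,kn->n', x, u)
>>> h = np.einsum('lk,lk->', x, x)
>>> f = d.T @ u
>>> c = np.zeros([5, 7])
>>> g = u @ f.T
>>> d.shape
(17, 5)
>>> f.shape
(5, 17)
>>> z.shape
(17, 5, 5)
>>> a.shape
(17,)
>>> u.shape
(17, 17)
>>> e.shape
(5,)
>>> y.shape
(5, 5, 17)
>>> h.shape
()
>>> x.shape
(17, 23)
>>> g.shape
(17, 5)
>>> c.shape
(5, 7)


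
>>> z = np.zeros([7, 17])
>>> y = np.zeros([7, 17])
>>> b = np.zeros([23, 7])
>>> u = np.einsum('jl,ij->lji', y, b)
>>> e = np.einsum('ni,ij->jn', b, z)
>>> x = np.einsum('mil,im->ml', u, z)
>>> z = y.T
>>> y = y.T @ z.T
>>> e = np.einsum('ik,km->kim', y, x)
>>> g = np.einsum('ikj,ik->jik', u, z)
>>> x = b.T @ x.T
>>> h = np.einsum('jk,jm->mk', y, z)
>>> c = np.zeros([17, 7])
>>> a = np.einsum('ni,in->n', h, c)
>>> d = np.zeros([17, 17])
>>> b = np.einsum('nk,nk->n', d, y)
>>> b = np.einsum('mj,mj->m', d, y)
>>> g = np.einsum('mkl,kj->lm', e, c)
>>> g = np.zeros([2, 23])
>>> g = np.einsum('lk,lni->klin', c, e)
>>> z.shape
(17, 7)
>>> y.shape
(17, 17)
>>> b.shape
(17,)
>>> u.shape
(17, 7, 23)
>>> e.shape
(17, 17, 23)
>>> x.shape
(7, 17)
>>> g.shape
(7, 17, 23, 17)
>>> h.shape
(7, 17)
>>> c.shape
(17, 7)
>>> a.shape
(7,)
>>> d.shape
(17, 17)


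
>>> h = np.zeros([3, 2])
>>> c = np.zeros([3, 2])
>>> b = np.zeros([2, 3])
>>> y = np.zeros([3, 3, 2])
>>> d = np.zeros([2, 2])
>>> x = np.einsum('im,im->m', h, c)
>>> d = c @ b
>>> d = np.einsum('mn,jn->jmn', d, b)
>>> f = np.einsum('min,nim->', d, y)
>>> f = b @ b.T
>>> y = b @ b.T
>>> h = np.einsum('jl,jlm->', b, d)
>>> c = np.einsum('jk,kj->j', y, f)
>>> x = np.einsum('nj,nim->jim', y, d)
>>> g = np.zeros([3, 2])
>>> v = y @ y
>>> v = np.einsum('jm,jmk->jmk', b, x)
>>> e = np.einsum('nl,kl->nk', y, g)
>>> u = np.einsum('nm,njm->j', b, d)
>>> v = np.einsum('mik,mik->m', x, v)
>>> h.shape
()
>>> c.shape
(2,)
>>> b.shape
(2, 3)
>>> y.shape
(2, 2)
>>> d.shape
(2, 3, 3)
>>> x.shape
(2, 3, 3)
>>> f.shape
(2, 2)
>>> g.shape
(3, 2)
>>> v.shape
(2,)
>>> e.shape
(2, 3)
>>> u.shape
(3,)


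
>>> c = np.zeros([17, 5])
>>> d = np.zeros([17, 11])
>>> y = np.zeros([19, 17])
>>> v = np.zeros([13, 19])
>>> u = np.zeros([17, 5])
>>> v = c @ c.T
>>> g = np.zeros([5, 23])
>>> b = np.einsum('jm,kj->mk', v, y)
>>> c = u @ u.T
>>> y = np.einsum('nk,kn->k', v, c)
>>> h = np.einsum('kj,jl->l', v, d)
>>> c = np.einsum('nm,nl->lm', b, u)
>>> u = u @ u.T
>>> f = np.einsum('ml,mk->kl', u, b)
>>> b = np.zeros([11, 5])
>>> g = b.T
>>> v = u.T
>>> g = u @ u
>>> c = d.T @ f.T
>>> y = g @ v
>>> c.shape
(11, 19)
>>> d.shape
(17, 11)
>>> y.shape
(17, 17)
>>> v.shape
(17, 17)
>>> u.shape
(17, 17)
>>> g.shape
(17, 17)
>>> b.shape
(11, 5)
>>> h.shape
(11,)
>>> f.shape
(19, 17)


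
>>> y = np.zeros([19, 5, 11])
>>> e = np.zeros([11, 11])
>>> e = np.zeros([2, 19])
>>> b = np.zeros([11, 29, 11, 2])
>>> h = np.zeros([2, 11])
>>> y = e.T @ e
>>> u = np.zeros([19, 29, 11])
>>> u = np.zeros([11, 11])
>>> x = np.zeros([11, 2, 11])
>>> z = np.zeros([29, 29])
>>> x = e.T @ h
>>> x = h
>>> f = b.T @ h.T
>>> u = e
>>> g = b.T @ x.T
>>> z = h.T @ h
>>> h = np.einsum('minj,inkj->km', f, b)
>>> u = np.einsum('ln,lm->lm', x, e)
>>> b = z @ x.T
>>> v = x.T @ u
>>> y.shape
(19, 19)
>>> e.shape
(2, 19)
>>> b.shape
(11, 2)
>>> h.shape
(11, 2)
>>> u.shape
(2, 19)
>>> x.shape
(2, 11)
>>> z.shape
(11, 11)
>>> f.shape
(2, 11, 29, 2)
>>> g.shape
(2, 11, 29, 2)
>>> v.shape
(11, 19)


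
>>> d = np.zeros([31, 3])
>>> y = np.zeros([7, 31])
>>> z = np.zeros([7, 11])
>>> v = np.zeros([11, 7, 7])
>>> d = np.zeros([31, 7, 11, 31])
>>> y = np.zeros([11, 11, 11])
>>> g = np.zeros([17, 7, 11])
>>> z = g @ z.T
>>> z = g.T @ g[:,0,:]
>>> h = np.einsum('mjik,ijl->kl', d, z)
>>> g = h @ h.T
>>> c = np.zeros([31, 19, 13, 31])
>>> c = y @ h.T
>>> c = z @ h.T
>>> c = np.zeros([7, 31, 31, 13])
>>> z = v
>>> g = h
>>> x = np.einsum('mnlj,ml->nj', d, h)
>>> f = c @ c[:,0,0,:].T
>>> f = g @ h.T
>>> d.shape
(31, 7, 11, 31)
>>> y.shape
(11, 11, 11)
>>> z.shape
(11, 7, 7)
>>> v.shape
(11, 7, 7)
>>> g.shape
(31, 11)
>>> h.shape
(31, 11)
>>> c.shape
(7, 31, 31, 13)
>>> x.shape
(7, 31)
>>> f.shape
(31, 31)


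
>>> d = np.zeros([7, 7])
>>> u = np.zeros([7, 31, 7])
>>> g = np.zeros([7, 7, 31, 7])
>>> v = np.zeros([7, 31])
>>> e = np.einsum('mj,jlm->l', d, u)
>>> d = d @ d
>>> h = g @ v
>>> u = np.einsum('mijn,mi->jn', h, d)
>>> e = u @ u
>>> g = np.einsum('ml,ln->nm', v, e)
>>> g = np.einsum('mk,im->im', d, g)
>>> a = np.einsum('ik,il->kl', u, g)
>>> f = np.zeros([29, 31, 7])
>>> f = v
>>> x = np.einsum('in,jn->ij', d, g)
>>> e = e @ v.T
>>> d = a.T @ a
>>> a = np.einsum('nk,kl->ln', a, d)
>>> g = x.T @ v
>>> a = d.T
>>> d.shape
(7, 7)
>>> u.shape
(31, 31)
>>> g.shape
(31, 31)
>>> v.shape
(7, 31)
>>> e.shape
(31, 7)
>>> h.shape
(7, 7, 31, 31)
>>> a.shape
(7, 7)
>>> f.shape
(7, 31)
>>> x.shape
(7, 31)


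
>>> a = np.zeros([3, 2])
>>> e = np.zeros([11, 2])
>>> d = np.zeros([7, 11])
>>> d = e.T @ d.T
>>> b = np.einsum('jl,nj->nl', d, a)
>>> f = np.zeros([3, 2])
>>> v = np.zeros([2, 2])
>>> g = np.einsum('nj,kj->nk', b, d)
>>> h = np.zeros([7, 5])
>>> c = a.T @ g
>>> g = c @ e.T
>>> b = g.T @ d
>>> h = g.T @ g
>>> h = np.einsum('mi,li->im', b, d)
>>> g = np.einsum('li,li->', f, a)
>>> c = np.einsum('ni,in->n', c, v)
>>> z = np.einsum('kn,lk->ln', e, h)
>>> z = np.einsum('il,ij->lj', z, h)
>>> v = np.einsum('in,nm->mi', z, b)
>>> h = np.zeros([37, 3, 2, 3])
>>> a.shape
(3, 2)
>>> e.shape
(11, 2)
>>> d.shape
(2, 7)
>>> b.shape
(11, 7)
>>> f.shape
(3, 2)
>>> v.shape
(7, 2)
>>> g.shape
()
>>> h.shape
(37, 3, 2, 3)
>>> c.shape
(2,)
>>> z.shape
(2, 11)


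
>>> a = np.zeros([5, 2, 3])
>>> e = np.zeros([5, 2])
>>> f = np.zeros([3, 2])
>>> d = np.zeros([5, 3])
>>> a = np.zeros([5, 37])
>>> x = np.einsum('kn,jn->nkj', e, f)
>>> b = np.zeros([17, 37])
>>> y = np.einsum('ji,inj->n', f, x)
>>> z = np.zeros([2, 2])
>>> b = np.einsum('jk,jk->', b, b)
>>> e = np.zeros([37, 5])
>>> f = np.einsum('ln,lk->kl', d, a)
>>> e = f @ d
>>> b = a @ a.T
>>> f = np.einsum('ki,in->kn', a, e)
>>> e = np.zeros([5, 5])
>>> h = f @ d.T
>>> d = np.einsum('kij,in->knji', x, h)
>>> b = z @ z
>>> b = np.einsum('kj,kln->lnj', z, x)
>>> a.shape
(5, 37)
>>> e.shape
(5, 5)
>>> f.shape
(5, 3)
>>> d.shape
(2, 5, 3, 5)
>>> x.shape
(2, 5, 3)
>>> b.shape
(5, 3, 2)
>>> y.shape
(5,)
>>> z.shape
(2, 2)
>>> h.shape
(5, 5)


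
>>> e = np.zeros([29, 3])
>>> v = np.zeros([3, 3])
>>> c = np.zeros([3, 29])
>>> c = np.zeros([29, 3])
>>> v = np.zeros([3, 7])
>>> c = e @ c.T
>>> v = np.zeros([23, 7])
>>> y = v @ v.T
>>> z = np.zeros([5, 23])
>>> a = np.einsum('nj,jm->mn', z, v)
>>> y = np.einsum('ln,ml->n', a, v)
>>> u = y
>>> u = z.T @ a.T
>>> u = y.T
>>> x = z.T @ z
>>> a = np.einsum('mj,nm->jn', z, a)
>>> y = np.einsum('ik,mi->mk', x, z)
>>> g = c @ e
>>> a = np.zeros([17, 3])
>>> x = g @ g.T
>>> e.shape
(29, 3)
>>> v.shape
(23, 7)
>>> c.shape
(29, 29)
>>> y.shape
(5, 23)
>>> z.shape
(5, 23)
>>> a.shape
(17, 3)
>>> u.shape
(5,)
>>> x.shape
(29, 29)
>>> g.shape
(29, 3)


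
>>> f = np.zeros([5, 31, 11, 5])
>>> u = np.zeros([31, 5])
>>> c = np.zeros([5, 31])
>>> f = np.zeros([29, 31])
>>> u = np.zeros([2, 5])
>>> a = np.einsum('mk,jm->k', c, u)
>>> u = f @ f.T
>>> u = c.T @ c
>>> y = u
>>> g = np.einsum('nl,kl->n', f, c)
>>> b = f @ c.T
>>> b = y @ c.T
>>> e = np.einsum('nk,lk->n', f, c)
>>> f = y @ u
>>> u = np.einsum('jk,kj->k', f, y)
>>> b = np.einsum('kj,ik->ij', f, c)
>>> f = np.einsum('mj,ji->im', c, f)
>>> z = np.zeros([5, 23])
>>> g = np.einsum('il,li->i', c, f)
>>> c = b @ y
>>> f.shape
(31, 5)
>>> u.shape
(31,)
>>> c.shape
(5, 31)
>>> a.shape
(31,)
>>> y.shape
(31, 31)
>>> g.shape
(5,)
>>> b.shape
(5, 31)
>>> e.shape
(29,)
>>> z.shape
(5, 23)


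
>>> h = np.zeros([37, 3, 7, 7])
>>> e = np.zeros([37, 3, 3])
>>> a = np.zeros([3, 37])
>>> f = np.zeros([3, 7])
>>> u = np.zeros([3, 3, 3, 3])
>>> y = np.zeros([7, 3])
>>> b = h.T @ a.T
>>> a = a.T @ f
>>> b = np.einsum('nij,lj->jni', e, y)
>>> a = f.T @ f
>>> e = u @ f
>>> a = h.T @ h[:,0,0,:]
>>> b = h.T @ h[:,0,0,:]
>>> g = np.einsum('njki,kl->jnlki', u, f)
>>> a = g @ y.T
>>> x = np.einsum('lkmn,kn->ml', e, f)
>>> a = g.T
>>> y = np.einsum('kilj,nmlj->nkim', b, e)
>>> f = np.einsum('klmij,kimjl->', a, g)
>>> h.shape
(37, 3, 7, 7)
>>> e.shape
(3, 3, 3, 7)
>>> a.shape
(3, 3, 7, 3, 3)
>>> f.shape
()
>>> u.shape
(3, 3, 3, 3)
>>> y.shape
(3, 7, 7, 3)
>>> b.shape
(7, 7, 3, 7)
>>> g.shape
(3, 3, 7, 3, 3)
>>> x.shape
(3, 3)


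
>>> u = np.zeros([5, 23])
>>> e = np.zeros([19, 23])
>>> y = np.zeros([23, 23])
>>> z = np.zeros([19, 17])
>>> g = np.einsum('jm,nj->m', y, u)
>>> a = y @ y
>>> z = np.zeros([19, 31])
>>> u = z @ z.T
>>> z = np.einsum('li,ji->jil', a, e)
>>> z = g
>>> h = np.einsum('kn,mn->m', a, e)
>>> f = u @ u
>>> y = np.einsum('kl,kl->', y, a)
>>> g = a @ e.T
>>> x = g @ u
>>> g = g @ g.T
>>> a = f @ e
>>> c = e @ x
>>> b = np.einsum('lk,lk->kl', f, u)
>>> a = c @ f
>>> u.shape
(19, 19)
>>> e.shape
(19, 23)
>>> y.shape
()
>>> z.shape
(23,)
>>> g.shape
(23, 23)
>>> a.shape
(19, 19)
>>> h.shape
(19,)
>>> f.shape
(19, 19)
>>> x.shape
(23, 19)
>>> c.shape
(19, 19)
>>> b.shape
(19, 19)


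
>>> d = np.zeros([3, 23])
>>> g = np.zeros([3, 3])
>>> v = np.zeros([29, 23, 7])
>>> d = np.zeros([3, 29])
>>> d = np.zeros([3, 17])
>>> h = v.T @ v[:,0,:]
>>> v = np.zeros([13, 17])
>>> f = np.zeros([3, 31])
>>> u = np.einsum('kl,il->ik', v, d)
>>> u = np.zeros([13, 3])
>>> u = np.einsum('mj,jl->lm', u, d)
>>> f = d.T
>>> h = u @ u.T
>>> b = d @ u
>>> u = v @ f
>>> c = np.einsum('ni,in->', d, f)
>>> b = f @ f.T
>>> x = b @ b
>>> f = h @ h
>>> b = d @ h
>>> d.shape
(3, 17)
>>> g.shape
(3, 3)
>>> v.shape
(13, 17)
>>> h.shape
(17, 17)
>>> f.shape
(17, 17)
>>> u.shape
(13, 3)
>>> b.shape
(3, 17)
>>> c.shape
()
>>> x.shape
(17, 17)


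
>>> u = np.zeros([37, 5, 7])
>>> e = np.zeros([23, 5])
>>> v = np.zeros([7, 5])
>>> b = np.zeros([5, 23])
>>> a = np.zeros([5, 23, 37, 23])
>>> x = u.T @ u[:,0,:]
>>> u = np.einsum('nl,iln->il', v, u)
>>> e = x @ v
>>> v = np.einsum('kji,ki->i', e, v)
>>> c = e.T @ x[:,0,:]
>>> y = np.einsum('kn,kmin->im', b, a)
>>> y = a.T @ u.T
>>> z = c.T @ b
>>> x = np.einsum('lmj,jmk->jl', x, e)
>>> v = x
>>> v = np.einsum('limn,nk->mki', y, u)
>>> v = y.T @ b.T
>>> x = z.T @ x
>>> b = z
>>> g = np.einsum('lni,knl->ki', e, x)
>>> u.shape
(37, 5)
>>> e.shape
(7, 5, 5)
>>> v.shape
(37, 23, 37, 5)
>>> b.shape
(7, 5, 23)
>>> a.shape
(5, 23, 37, 23)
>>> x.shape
(23, 5, 7)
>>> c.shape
(5, 5, 7)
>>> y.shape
(23, 37, 23, 37)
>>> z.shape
(7, 5, 23)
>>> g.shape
(23, 5)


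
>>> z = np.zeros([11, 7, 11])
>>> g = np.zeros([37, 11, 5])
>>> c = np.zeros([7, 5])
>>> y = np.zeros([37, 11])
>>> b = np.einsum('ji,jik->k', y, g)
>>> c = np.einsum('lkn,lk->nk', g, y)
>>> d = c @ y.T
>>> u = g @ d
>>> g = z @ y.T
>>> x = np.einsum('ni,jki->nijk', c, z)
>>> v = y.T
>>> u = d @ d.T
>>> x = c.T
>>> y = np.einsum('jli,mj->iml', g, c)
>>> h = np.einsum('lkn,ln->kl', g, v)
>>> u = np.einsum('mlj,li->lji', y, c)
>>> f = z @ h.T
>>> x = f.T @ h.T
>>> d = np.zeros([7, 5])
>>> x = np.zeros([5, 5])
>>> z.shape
(11, 7, 11)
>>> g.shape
(11, 7, 37)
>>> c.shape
(5, 11)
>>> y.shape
(37, 5, 7)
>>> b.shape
(5,)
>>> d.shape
(7, 5)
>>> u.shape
(5, 7, 11)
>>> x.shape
(5, 5)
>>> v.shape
(11, 37)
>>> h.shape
(7, 11)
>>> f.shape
(11, 7, 7)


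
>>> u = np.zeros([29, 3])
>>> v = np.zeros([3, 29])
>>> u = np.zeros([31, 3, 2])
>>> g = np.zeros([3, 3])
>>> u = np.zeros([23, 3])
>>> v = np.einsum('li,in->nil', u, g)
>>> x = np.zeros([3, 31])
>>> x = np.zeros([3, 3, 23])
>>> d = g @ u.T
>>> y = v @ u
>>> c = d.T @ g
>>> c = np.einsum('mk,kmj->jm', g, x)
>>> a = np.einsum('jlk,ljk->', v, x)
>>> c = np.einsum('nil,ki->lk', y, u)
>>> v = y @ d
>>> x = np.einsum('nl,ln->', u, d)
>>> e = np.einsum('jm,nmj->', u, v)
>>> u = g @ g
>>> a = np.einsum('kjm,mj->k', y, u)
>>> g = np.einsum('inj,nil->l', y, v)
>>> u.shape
(3, 3)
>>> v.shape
(3, 3, 23)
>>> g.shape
(23,)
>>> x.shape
()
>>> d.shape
(3, 23)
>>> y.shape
(3, 3, 3)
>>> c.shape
(3, 23)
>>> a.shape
(3,)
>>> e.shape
()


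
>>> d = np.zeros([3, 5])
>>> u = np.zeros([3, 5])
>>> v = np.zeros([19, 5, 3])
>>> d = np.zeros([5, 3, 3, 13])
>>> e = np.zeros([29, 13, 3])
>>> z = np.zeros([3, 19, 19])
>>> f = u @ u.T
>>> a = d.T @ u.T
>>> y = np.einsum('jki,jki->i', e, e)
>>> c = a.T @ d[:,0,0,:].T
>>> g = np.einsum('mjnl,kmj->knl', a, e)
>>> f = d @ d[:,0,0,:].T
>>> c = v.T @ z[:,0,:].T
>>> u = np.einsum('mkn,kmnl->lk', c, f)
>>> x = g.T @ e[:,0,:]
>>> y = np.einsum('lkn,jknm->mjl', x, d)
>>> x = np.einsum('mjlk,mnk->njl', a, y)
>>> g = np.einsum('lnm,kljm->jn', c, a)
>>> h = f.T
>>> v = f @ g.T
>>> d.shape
(5, 3, 3, 13)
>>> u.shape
(5, 5)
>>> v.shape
(5, 3, 3, 3)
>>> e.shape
(29, 13, 3)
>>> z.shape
(3, 19, 19)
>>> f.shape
(5, 3, 3, 5)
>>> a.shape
(13, 3, 3, 3)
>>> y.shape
(13, 5, 3)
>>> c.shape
(3, 5, 3)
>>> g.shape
(3, 5)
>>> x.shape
(5, 3, 3)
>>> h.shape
(5, 3, 3, 5)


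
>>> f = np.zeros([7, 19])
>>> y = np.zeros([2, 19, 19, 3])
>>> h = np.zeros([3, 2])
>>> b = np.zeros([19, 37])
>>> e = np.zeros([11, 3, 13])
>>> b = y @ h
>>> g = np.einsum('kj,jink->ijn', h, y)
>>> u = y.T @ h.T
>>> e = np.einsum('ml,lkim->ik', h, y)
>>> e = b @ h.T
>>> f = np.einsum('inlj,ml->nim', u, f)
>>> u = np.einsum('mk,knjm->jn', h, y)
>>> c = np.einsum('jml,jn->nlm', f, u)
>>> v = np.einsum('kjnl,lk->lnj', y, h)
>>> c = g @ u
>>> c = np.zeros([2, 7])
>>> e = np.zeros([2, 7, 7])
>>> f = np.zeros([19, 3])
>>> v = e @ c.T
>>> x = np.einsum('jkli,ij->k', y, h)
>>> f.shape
(19, 3)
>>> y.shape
(2, 19, 19, 3)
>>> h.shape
(3, 2)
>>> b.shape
(2, 19, 19, 2)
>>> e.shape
(2, 7, 7)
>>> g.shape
(19, 2, 19)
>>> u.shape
(19, 19)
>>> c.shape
(2, 7)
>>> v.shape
(2, 7, 2)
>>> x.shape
(19,)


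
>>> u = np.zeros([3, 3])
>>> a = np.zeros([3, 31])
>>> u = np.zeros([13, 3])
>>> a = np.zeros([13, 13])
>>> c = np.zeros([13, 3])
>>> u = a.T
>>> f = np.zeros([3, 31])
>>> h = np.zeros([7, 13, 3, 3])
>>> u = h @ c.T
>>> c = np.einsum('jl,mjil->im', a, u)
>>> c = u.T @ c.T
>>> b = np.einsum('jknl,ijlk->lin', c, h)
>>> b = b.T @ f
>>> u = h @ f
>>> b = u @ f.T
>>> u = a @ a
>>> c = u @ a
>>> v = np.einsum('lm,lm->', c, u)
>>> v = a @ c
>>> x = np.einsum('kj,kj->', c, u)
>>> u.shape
(13, 13)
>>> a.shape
(13, 13)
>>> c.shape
(13, 13)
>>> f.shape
(3, 31)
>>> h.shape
(7, 13, 3, 3)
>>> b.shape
(7, 13, 3, 3)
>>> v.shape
(13, 13)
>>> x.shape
()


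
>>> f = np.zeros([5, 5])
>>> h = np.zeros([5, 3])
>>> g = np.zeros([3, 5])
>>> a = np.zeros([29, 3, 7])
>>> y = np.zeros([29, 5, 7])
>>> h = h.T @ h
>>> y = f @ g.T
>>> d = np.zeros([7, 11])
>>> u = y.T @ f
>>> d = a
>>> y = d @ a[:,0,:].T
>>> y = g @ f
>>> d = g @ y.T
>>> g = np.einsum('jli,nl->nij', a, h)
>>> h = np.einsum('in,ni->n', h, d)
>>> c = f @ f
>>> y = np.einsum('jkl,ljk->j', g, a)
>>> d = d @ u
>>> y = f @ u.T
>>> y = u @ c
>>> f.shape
(5, 5)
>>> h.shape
(3,)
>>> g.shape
(3, 7, 29)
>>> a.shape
(29, 3, 7)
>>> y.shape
(3, 5)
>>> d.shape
(3, 5)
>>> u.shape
(3, 5)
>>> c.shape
(5, 5)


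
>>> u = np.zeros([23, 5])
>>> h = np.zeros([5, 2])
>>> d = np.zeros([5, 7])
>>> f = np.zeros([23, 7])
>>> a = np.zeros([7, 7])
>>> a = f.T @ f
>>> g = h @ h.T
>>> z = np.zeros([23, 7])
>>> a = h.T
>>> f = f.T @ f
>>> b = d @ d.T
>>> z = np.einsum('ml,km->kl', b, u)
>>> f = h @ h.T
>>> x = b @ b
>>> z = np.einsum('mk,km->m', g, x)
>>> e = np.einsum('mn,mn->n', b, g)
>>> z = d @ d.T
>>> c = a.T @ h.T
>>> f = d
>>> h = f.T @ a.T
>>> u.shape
(23, 5)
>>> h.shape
(7, 2)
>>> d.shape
(5, 7)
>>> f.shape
(5, 7)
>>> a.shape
(2, 5)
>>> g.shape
(5, 5)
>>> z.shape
(5, 5)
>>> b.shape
(5, 5)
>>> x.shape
(5, 5)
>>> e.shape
(5,)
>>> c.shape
(5, 5)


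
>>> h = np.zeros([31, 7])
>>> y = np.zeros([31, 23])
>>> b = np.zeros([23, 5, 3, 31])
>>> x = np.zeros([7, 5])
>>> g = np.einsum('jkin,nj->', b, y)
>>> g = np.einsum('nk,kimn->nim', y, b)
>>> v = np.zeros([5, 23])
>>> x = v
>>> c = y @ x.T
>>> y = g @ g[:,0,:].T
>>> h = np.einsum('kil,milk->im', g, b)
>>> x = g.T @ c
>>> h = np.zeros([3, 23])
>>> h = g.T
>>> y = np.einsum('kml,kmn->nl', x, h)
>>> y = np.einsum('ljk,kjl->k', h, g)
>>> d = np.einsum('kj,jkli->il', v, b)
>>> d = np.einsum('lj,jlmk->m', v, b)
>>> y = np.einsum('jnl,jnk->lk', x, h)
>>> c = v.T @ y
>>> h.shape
(3, 5, 31)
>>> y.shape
(5, 31)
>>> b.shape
(23, 5, 3, 31)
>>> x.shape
(3, 5, 5)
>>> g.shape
(31, 5, 3)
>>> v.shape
(5, 23)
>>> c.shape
(23, 31)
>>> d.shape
(3,)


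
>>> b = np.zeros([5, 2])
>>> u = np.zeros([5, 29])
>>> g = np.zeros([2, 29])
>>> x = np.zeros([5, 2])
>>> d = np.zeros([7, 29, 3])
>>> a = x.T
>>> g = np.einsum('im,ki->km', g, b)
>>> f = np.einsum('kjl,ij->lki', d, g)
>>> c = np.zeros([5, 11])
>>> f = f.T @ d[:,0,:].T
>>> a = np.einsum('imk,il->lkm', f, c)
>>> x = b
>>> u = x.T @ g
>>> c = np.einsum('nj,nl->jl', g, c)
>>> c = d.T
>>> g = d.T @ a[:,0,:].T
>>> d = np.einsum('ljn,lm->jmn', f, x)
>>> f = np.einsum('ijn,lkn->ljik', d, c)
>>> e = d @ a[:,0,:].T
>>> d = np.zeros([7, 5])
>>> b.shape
(5, 2)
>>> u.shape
(2, 29)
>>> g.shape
(3, 29, 11)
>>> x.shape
(5, 2)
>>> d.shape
(7, 5)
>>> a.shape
(11, 7, 7)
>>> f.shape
(3, 2, 7, 29)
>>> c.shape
(3, 29, 7)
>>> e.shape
(7, 2, 11)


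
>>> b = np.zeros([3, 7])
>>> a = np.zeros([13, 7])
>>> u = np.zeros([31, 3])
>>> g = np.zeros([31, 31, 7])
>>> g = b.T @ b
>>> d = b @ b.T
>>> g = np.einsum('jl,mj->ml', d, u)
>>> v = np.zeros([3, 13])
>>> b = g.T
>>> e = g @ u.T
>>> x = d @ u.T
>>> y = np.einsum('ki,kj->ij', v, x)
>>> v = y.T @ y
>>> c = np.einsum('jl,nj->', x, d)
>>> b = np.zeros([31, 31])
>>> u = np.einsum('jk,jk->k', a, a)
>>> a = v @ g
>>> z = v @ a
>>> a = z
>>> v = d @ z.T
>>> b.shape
(31, 31)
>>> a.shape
(31, 3)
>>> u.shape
(7,)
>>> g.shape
(31, 3)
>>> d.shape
(3, 3)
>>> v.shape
(3, 31)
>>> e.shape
(31, 31)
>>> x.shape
(3, 31)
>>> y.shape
(13, 31)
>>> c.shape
()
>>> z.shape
(31, 3)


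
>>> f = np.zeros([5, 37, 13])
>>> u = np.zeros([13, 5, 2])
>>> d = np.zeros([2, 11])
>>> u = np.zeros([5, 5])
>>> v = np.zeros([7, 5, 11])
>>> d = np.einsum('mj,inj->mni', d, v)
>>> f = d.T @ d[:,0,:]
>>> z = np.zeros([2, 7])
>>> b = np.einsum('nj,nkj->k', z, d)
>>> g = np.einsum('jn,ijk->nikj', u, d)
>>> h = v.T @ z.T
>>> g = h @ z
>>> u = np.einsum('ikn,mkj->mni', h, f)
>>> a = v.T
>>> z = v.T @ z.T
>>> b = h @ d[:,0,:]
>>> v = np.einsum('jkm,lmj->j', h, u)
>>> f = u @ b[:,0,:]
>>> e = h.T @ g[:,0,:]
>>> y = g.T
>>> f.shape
(7, 2, 7)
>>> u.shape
(7, 2, 11)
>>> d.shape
(2, 5, 7)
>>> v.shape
(11,)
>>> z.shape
(11, 5, 2)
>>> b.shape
(11, 5, 7)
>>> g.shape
(11, 5, 7)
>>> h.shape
(11, 5, 2)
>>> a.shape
(11, 5, 7)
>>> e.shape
(2, 5, 7)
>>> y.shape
(7, 5, 11)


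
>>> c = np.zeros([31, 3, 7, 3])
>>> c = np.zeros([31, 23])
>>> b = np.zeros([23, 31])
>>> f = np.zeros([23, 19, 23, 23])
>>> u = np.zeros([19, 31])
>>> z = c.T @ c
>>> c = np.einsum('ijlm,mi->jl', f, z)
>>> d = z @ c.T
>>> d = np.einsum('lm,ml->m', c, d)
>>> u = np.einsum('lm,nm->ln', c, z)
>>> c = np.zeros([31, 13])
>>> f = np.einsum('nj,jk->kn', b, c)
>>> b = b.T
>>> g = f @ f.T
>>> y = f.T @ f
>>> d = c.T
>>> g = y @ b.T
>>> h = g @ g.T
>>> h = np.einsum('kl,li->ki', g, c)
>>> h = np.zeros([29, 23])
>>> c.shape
(31, 13)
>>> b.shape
(31, 23)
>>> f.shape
(13, 23)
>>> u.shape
(19, 23)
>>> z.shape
(23, 23)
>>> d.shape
(13, 31)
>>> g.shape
(23, 31)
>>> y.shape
(23, 23)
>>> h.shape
(29, 23)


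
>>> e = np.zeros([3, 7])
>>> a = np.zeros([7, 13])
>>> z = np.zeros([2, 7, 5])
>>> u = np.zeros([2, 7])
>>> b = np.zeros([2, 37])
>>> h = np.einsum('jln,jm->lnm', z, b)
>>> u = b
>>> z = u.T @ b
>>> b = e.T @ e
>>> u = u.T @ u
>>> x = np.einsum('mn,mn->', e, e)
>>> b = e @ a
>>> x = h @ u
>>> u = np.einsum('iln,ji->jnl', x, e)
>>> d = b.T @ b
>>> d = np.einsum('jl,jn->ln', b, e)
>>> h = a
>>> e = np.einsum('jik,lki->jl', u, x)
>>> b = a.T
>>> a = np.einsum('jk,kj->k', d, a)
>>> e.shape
(3, 7)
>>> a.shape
(7,)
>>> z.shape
(37, 37)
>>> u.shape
(3, 37, 5)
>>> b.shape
(13, 7)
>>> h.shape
(7, 13)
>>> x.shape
(7, 5, 37)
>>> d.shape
(13, 7)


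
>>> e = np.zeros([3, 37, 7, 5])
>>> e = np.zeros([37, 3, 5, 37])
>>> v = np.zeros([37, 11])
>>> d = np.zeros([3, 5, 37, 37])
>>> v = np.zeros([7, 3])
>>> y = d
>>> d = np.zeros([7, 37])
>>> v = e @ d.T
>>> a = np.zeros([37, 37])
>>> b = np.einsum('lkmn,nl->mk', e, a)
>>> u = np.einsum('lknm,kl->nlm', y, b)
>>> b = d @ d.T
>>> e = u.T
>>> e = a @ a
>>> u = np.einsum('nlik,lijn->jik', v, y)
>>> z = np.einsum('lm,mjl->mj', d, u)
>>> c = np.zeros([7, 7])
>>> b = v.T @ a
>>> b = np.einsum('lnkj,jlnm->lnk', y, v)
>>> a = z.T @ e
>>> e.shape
(37, 37)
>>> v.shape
(37, 3, 5, 7)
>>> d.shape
(7, 37)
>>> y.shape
(3, 5, 37, 37)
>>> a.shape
(5, 37)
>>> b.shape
(3, 5, 37)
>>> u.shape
(37, 5, 7)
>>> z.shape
(37, 5)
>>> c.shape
(7, 7)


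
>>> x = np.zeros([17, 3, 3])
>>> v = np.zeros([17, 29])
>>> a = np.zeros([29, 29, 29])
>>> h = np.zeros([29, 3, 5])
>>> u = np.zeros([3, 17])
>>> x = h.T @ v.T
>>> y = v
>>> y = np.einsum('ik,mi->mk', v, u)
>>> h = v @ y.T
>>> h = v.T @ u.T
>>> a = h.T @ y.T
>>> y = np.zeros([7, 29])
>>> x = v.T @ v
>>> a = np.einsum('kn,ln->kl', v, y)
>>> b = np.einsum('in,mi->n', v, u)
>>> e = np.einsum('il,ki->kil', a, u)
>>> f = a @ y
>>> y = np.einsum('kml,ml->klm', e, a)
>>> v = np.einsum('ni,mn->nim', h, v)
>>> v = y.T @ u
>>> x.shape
(29, 29)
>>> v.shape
(17, 7, 17)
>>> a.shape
(17, 7)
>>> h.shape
(29, 3)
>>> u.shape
(3, 17)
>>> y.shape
(3, 7, 17)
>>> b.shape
(29,)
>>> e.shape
(3, 17, 7)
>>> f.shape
(17, 29)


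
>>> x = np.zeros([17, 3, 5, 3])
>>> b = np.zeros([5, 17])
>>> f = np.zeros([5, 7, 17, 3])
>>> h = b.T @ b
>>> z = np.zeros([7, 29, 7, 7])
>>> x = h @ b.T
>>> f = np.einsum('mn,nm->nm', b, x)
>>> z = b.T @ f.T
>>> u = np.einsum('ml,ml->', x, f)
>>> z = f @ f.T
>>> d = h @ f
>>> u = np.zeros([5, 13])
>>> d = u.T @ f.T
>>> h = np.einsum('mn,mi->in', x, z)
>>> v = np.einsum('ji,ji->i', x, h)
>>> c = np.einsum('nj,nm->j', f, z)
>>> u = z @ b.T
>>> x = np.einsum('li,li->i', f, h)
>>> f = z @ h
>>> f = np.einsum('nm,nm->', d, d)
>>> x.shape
(5,)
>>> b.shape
(5, 17)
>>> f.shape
()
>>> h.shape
(17, 5)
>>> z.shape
(17, 17)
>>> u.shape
(17, 5)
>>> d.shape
(13, 17)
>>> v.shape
(5,)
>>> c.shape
(5,)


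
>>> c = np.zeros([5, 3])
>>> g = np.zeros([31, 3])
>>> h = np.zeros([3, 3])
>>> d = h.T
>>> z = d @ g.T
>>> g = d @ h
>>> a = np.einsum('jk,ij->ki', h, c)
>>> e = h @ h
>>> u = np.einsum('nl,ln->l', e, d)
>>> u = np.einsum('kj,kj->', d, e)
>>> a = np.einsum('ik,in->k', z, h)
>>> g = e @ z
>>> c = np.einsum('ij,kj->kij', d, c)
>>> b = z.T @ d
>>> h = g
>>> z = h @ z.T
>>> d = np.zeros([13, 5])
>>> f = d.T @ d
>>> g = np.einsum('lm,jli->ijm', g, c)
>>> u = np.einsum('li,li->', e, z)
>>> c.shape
(5, 3, 3)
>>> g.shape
(3, 5, 31)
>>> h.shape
(3, 31)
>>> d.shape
(13, 5)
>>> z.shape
(3, 3)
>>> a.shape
(31,)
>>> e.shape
(3, 3)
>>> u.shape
()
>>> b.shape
(31, 3)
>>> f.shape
(5, 5)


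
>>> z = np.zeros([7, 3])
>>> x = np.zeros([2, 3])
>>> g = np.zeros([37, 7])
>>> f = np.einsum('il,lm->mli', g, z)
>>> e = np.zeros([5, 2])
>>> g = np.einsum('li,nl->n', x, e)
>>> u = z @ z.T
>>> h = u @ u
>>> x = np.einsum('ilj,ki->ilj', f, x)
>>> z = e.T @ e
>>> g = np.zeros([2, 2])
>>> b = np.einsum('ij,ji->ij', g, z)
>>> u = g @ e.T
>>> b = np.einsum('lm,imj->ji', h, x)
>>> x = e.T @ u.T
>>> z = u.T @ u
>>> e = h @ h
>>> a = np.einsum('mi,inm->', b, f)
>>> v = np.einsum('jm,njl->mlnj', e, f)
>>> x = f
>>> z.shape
(5, 5)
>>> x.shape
(3, 7, 37)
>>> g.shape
(2, 2)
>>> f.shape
(3, 7, 37)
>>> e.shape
(7, 7)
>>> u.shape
(2, 5)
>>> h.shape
(7, 7)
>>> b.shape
(37, 3)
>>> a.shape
()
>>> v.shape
(7, 37, 3, 7)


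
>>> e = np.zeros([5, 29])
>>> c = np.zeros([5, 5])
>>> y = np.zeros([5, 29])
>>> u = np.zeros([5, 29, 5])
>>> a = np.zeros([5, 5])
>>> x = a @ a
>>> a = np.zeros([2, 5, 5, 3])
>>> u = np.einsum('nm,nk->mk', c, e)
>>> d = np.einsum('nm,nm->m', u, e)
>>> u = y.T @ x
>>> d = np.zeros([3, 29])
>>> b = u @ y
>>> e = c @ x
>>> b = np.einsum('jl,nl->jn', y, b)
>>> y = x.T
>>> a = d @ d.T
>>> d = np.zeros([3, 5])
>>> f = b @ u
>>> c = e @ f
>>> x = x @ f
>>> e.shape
(5, 5)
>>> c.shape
(5, 5)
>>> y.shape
(5, 5)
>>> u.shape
(29, 5)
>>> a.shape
(3, 3)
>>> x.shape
(5, 5)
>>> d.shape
(3, 5)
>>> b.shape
(5, 29)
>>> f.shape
(5, 5)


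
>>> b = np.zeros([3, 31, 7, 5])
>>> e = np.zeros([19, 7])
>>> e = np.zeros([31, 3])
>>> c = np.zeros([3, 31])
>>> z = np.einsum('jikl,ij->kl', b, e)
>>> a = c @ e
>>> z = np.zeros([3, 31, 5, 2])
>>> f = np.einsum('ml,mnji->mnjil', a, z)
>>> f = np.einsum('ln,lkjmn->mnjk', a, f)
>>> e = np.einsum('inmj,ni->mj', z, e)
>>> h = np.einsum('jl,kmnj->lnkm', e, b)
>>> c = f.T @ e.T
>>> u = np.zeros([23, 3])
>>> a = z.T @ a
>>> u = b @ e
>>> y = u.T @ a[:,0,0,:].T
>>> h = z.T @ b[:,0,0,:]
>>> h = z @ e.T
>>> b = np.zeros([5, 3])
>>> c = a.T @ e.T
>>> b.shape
(5, 3)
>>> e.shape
(5, 2)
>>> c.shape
(3, 31, 5, 5)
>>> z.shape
(3, 31, 5, 2)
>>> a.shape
(2, 5, 31, 3)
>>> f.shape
(2, 3, 5, 31)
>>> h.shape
(3, 31, 5, 5)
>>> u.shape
(3, 31, 7, 2)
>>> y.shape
(2, 7, 31, 2)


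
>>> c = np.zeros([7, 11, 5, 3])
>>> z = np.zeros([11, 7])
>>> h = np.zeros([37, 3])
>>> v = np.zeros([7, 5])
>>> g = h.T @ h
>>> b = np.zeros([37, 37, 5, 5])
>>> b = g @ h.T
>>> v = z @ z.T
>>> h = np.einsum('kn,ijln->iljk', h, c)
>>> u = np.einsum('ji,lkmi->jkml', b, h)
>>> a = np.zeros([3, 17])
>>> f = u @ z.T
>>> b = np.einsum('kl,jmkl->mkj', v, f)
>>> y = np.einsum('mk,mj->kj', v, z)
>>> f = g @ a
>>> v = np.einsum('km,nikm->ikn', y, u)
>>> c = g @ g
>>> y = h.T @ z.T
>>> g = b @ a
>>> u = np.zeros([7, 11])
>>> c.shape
(3, 3)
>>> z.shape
(11, 7)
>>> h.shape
(7, 5, 11, 37)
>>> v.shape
(5, 11, 3)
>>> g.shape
(5, 11, 17)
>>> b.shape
(5, 11, 3)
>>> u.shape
(7, 11)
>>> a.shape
(3, 17)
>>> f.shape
(3, 17)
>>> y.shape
(37, 11, 5, 11)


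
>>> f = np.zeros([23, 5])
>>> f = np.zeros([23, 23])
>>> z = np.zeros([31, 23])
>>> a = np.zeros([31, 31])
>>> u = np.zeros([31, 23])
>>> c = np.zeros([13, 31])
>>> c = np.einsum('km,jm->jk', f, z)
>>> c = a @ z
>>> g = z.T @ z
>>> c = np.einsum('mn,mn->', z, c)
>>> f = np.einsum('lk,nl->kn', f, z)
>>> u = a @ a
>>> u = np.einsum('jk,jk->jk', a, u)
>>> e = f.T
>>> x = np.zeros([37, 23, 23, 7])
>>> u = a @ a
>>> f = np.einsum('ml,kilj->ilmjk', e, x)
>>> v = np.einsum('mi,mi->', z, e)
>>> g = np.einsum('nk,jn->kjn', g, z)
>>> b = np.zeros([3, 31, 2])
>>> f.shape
(23, 23, 31, 7, 37)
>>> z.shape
(31, 23)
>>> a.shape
(31, 31)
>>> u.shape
(31, 31)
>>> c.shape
()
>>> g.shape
(23, 31, 23)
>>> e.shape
(31, 23)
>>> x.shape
(37, 23, 23, 7)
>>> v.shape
()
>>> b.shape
(3, 31, 2)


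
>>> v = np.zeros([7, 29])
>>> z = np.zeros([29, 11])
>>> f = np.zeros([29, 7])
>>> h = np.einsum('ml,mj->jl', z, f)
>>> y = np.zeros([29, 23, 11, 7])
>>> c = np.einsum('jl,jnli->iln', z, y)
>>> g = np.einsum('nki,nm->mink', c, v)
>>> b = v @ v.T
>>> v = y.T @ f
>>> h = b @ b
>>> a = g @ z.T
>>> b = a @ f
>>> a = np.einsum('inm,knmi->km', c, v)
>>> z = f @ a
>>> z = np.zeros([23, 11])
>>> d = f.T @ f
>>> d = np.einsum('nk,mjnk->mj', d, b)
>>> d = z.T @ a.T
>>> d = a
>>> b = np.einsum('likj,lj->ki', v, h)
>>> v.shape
(7, 11, 23, 7)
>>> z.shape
(23, 11)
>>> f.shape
(29, 7)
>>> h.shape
(7, 7)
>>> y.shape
(29, 23, 11, 7)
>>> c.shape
(7, 11, 23)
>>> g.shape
(29, 23, 7, 11)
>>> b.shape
(23, 11)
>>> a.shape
(7, 23)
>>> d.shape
(7, 23)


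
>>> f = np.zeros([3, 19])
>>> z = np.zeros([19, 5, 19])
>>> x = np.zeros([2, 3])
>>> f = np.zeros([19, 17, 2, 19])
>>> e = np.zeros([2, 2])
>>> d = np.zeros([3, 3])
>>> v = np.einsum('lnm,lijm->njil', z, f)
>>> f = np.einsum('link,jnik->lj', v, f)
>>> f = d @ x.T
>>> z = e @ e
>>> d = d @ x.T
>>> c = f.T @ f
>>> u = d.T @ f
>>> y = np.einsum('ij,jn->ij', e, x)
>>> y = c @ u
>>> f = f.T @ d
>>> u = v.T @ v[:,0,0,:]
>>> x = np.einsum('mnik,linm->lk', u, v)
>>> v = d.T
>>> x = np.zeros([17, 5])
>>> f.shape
(2, 2)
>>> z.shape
(2, 2)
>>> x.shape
(17, 5)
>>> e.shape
(2, 2)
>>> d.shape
(3, 2)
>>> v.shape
(2, 3)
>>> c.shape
(2, 2)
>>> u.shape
(19, 17, 2, 19)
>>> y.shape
(2, 2)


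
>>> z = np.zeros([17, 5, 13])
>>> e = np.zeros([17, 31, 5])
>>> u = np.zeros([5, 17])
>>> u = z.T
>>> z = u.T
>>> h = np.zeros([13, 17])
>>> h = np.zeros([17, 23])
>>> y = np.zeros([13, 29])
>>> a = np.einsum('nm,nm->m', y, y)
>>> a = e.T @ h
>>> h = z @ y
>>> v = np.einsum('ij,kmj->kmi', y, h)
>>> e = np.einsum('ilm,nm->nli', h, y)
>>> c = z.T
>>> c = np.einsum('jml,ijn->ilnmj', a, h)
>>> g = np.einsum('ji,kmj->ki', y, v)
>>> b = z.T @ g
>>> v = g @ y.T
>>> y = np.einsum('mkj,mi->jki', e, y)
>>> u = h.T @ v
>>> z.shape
(17, 5, 13)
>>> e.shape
(13, 5, 17)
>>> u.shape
(29, 5, 13)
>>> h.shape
(17, 5, 29)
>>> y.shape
(17, 5, 29)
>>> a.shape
(5, 31, 23)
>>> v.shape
(17, 13)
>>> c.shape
(17, 23, 29, 31, 5)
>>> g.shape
(17, 29)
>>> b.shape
(13, 5, 29)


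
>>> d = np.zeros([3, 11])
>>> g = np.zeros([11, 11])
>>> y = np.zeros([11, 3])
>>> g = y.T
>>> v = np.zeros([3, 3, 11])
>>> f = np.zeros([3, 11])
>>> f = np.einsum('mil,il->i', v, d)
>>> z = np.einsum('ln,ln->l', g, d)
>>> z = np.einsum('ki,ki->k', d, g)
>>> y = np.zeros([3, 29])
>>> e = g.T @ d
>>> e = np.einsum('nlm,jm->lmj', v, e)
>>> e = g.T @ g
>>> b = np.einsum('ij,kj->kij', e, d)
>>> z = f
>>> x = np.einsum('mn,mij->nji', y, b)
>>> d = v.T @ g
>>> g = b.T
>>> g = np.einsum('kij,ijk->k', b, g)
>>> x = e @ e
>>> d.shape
(11, 3, 11)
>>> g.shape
(3,)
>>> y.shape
(3, 29)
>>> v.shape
(3, 3, 11)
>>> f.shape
(3,)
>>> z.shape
(3,)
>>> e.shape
(11, 11)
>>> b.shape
(3, 11, 11)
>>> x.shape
(11, 11)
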